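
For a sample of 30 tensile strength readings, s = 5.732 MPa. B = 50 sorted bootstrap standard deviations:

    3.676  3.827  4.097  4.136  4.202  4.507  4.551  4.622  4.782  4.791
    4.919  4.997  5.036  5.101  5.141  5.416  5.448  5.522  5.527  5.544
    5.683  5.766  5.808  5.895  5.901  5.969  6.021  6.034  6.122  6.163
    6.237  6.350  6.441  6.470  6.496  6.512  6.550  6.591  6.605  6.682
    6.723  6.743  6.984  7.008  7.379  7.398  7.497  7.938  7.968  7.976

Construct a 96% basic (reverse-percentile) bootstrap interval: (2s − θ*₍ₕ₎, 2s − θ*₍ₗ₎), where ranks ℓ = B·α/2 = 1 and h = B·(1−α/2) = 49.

Percentile endpoints at ranks 1 and 49: θ*₍1₎ = 3.676, θ*₍49₎ = 7.968.
Basic interval reflects these around s:
  lower = 2 × 5.732 − 7.968 = 3.496
  upper = 2 × 5.732 − 3.676 = 7.788

(3.496, 7.788)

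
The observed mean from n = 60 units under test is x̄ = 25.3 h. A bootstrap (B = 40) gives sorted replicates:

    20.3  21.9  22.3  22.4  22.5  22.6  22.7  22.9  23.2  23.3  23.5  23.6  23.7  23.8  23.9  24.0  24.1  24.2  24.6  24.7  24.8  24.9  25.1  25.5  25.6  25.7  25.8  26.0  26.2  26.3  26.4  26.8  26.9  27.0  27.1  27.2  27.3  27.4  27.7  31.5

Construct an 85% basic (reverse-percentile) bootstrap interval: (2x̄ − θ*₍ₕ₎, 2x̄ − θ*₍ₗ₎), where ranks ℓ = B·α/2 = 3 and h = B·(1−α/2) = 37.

(23.3, 28.3)

Percentile endpoints at ranks 3 and 37: θ*₍3₎ = 22.3, θ*₍37₎ = 27.3.
Basic interval reflects these around x̄:
  lower = 2 × 25.3 − 27.3 = 23.3
  upper = 2 × 25.3 − 22.3 = 28.3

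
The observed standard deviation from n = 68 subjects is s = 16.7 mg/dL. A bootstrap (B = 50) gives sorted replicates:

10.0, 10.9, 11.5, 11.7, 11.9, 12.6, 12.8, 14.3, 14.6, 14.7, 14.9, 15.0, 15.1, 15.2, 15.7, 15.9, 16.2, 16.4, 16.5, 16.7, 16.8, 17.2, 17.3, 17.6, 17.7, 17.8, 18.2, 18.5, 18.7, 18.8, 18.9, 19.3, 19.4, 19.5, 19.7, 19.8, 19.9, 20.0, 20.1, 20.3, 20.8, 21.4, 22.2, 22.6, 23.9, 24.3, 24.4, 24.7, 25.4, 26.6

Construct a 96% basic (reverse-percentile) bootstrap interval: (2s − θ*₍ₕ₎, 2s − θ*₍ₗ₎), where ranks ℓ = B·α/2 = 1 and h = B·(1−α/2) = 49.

Percentile endpoints at ranks 1 and 49: θ*₍1₎ = 10.0, θ*₍49₎ = 25.4.
Basic interval reflects these around s:
  lower = 2 × 16.7 − 25.4 = 8.0
  upper = 2 × 16.7 − 10.0 = 23.4

(8.0, 23.4)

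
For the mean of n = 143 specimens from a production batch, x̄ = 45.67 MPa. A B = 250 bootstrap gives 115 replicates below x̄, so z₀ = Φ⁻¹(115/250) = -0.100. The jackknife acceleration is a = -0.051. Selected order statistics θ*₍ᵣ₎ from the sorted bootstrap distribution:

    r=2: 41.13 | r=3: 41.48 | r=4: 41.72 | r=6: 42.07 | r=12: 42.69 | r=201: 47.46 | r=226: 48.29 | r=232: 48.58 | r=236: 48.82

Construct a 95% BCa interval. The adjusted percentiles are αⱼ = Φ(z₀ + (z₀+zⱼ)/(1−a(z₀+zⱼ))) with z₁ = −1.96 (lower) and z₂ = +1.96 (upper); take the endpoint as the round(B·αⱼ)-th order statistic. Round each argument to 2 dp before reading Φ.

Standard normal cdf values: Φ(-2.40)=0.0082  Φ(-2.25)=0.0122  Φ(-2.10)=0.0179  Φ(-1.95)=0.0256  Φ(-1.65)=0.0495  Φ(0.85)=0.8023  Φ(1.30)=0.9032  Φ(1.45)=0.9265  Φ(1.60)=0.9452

(41.13, 48.82)

Lower: z₀ + z₁ = -0.100 + (-1.960) = -2.060; 1 − a(z₀+z₁) = 1 − (-0.051)(-2.060) = 0.8949; argument = -0.100 + (-2.060)/0.8949 = -2.4018 → -2.40.
α₁ = Φ(-2.40) = 0.0082; rank = round(250 × 0.0082) = 2; θ*₍2₎ = 41.13.
Upper: z₀ + z₂ = 1.860; 1 − a(z₀+z₂) = 1.0949; argument = 1.5988 → 1.60; α₂ = 0.9452; rank = 236; θ*₍236₎ = 48.82.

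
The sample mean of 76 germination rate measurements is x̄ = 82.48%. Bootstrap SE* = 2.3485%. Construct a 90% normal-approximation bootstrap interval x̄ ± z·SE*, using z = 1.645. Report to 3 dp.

(78.617, 86.343)

Margin = 1.645 × 2.3485 = 3.8633
Interval: 82.48 ± 3.8633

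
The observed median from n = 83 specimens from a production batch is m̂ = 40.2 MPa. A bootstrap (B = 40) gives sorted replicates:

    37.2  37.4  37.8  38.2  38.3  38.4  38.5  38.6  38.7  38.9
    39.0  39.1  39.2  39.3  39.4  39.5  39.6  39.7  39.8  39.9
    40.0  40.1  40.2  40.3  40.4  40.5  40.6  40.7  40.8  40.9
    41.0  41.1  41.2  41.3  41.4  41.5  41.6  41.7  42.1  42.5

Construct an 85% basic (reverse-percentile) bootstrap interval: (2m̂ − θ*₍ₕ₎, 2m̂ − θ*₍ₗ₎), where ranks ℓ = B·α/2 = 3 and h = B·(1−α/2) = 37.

Percentile endpoints at ranks 3 and 37: θ*₍3₎ = 37.8, θ*₍37₎ = 41.6.
Basic interval reflects these around m̂:
  lower = 2 × 40.2 − 41.6 = 38.8
  upper = 2 × 40.2 − 37.8 = 42.6

(38.8, 42.6)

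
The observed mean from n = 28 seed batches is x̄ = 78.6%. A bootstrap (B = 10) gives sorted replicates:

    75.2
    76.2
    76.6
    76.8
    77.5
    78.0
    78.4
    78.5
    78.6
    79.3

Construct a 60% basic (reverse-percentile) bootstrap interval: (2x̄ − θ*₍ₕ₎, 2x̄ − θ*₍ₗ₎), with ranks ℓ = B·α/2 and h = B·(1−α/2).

Percentile endpoints at ranks 2 and 8: θ*₍2₎ = 76.2, θ*₍8₎ = 78.5.
Basic interval reflects these around x̄:
  lower = 2 × 78.6 − 78.5 = 78.7
  upper = 2 × 78.6 − 76.2 = 81.0

(78.7, 81.0)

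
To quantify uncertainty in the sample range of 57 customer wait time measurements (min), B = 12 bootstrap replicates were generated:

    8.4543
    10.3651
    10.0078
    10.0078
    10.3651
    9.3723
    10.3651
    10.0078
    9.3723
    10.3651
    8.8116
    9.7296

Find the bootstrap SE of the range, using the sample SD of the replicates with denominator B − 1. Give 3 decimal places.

SE* = 0.643

Bootstrap SE is the standard deviation of the 12 replicate ranges.
Mean of replicates: (8.4543 + 10.3651 + 10.0078 + 10.0078 + 10.3651 + 9.3723 + 10.3651 + 10.0078 + 9.3723 + 10.3651 + 8.8116 + 9.7296) / 12 = 117.22390 / 12 = 9.76866
Sum of squared deviations: (−1.31436)² + (+0.59644)² + (+0.23914)² + (+0.23914)² + (+0.59644)² + (−0.39636)² + (+0.59644)² + (+0.23914)² + (−0.39636)² + (+0.59644)² + (−0.95706)² + (−0.03906)² = 4.55376
Variance = 4.55376 / 11 = 0.41398
SE* = √0.41398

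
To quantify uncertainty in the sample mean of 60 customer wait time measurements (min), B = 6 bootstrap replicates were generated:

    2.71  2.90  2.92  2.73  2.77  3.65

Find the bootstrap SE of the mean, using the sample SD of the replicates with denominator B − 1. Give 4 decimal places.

SE* = 0.3555

Bootstrap SE is the standard deviation of the 6 replicate means.
Mean of replicates: (2.71 + 2.90 + 2.92 + 2.73 + 2.77 + 3.65) / 6 = 17.68000 / 6 = 2.94667
Sum of squared deviations: (−0.23667)² + (−0.04667)² + (−0.02667)² + (−0.21667)² + (−0.17667)² + (+0.70333)² = 0.63173
Variance = 0.63173 / 5 = 0.12635
SE* = √0.12635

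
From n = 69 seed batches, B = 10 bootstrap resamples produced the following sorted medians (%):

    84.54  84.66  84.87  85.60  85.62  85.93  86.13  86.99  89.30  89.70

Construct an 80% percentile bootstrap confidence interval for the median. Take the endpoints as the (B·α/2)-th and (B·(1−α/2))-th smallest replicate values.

(84.54, 89.30)

α = 0.20; lower rank = 10 × 0.100 = 1; upper rank = 10 × 0.900 = 9.
The 1st smallest replicate is 84.54; the 9th is 89.30.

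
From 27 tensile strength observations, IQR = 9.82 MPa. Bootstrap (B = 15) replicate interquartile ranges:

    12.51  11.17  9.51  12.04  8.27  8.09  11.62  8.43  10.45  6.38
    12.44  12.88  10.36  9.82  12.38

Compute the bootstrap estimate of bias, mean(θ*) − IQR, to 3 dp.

mean(θ*) = (12.51 + 11.17 + 9.51 + 12.04 + 8.27 + 8.09 + 11.62 + 8.43 + 10.45 + 6.38 + 12.44 + 12.88 + 10.36 + 9.82 + 12.38) / 15 = 10.4233
bias = 10.4233 − 9.82

bias = +0.603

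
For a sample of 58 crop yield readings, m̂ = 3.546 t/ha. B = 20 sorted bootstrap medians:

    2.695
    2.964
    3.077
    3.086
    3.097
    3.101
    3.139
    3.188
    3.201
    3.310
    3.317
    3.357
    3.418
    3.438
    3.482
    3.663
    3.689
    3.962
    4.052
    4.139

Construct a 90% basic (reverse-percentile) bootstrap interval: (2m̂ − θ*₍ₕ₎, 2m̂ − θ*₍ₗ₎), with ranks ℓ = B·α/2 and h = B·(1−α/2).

Percentile endpoints at ranks 1 and 19: θ*₍1₎ = 2.695, θ*₍19₎ = 4.052.
Basic interval reflects these around m̂:
  lower = 2 × 3.546 − 4.052 = 3.040
  upper = 2 × 3.546 − 2.695 = 4.397

(3.040, 4.397)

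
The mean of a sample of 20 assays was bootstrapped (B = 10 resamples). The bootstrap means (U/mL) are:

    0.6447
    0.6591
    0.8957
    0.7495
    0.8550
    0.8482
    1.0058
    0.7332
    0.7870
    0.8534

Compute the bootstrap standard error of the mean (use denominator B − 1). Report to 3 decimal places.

Bootstrap SE is the standard deviation of the 10 replicate means.
Mean of replicates: (0.6447 + 0.6591 + 0.8957 + 0.7495 + 0.8550 + 0.8482 + 1.0058 + 0.7332 + 0.7870 + 0.8534) / 10 = 8.03160 / 10 = 0.80316
Sum of squared deviations: (−0.15846)² + (−0.14406)² + (+0.09254)² + (−0.05366)² + (+0.05184)² + (+0.04504)² + (+0.20264)² + (−0.06996)² + (−0.01616)² + (+0.05024)² = 0.11076
Variance = 0.11076 / 9 = 0.01231
SE* = √0.01231

SE* = 0.111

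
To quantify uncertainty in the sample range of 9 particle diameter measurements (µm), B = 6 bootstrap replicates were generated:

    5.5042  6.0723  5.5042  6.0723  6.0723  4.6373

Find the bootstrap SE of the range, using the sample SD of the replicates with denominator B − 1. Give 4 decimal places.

Bootstrap SE is the standard deviation of the 6 replicate ranges.
Mean of replicates: (5.5042 + 6.0723 + 5.5042 + 6.0723 + 6.0723 + 4.6373) / 6 = 33.86260 / 6 = 5.64377
Sum of squared deviations: (−0.13957)² + (+0.42853)² + (−0.13957)² + (+0.42853)² + (+0.42853)² + (−1.00647)² = 1.60286
Variance = 1.60286 / 5 = 0.32057
SE* = √0.32057

SE* = 0.5662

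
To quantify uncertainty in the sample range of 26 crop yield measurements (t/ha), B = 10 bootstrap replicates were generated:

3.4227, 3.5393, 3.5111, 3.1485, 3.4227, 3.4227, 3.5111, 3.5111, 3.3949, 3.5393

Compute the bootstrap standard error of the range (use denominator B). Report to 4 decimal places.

SE* = 0.1108

Bootstrap SE is the standard deviation of the 10 replicate ranges.
Mean of replicates: (3.4227 + 3.5393 + 3.5111 + 3.1485 + 3.4227 + 3.4227 + 3.5111 + 3.5111 + 3.3949 + 3.5393) / 10 = 34.42340 / 10 = 3.44234
Sum of squared deviations: (−0.01964)² + (+0.09696)² + (+0.06876)² + (−0.29384)² + (−0.01964)² + (−0.01964)² + (+0.06876)² + (+0.06876)² + (−0.04744)² + (+0.09696)² = 0.12274
Variance = 0.12274 / 10 = 0.01227
SE* = √0.01227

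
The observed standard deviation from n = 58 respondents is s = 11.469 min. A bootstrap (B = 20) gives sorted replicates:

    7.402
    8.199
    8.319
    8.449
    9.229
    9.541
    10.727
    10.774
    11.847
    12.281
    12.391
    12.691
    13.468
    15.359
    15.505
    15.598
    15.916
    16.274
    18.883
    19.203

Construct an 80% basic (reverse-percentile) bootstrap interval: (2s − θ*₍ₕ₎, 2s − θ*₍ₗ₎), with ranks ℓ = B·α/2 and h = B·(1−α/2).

Percentile endpoints at ranks 2 and 18: θ*₍2₎ = 8.199, θ*₍18₎ = 16.274.
Basic interval reflects these around s:
  lower = 2 × 11.469 − 16.274 = 6.664
  upper = 2 × 11.469 − 8.199 = 14.739

(6.664, 14.739)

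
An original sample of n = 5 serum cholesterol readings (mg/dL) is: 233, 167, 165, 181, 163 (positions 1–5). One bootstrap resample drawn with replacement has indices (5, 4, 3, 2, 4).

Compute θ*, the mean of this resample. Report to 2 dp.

θ* = 171.40

Resample values: 163, 181, 165, 167, 181.
Mean = (163 + 181 + 165 + 167 + 181) / 5 = 857.0 / 5 = 171.40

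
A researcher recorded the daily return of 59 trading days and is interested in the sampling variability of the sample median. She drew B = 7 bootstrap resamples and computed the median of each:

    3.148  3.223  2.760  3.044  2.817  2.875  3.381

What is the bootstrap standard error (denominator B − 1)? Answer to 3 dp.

Bootstrap SE is the standard deviation of the 7 replicate medians.
Mean of replicates: (3.148 + 3.223 + 2.760 + 3.044 + 2.817 + 2.875 + 3.381) / 7 = 21.2480 / 7 = 3.0354
Sum of squared deviations: (+0.1126)² + (+0.1876)² + (−0.2754)² + (+0.0086)² + (−0.2184)² + (−0.1604)² + (+0.3456)² = 0.3167
Variance = 0.3167 / 6 = 0.0528
SE* = √0.0528

SE* = 0.230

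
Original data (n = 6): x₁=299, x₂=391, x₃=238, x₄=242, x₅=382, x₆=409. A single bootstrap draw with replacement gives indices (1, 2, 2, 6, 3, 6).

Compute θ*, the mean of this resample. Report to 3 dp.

Resample values: 299, 391, 391, 409, 238, 409.
Mean = (299 + 391 + 391 + 409 + 238 + 409) / 6 = 2137.0 / 6 = 356.167

θ* = 356.167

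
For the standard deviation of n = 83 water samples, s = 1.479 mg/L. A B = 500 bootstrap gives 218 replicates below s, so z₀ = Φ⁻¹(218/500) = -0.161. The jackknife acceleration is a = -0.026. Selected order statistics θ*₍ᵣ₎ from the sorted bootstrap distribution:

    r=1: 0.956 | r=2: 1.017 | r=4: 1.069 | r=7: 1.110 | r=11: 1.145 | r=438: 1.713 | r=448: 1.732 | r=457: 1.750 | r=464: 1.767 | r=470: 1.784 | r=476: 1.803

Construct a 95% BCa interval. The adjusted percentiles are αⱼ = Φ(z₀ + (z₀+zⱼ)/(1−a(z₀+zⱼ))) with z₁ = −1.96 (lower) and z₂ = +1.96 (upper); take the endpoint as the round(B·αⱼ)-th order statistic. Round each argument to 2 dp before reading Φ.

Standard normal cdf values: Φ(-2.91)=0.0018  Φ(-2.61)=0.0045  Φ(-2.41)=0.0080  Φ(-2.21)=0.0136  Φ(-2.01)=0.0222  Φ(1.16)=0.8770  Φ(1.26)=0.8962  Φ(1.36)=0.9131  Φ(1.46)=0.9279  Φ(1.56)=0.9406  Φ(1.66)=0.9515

Lower: z₀ + z₁ = -0.161 + (-1.960) = -2.121; 1 − a(z₀+z₁) = 1 − (-0.026)(-2.121) = 0.9449; argument = -0.161 + (-2.121)/0.9449 = -2.4058 → -2.41.
α₁ = Φ(-2.41) = 0.0080; rank = round(500 × 0.0080) = 4; θ*₍4₎ = 1.069.
Upper: z₀ + z₂ = 1.799; 1 − a(z₀+z₂) = 1.0468; argument = 1.5576 → 1.56; α₂ = 0.9406; rank = 470; θ*₍470₎ = 1.784.

(1.069, 1.784)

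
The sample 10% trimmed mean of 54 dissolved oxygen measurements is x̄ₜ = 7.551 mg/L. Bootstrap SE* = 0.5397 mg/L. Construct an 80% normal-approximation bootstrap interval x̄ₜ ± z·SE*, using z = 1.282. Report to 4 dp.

(6.8591, 8.2429)

Margin = 1.282 × 0.5397 = 0.69190
Interval: 7.551 ± 0.69190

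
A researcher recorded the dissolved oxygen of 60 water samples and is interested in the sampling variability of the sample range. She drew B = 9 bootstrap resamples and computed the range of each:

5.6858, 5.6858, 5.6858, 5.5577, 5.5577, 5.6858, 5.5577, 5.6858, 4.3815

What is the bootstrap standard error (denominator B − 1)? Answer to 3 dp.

Bootstrap SE is the standard deviation of the 9 replicate ranges.
Mean of replicates: (5.6858 + 5.6858 + 5.6858 + 5.5577 + 5.5577 + 5.6858 + 5.5577 + 5.6858 + 4.3815) / 9 = 49.48360 / 9 = 5.49818
Sum of squared deviations: (+0.18762)² + (+0.18762)² + (+0.18762)² + (+0.05952)² + (+0.05952)² + (+0.18762)² + (+0.05952)² + (+0.18762)² + (−1.11668)² = 1.43361
Variance = 1.43361 / 8 = 0.17920
SE* = √0.17920

SE* = 0.423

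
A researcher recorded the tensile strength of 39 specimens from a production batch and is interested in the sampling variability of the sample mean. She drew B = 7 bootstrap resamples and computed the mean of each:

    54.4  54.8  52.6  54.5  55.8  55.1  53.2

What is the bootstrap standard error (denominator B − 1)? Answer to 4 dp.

SE* = 1.1013

Bootstrap SE is the standard deviation of the 7 replicate means.
Mean of replicates: (54.4 + 54.8 + 52.6 + 54.5 + 55.8 + 55.1 + 53.2) / 7 = 380.40000 / 7 = 54.34286
Sum of squared deviations: (+0.05714)² + (+0.45714)² + (−1.74286)² + (+0.15714)² + (+1.45714)² + (+0.75714)² + (−1.14286)² = 7.27714
Variance = 7.27714 / 6 = 1.21286
SE* = √1.21286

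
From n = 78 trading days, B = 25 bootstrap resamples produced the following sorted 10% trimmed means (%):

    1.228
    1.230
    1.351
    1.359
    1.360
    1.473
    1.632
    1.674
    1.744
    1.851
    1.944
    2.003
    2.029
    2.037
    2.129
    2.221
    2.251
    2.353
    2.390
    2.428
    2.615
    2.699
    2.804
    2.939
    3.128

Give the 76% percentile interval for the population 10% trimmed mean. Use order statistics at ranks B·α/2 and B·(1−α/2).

α = 0.24; lower rank = 25 × 0.120 = 3; upper rank = 25 × 0.880 = 22.
The 3rd smallest replicate is 1.351; the 22nd is 2.699.

(1.351, 2.699)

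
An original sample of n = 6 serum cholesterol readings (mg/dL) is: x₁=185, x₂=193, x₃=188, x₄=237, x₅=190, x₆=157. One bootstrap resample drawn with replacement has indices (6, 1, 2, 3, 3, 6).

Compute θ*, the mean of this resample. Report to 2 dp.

Resample values: 157, 185, 193, 188, 188, 157.
Mean = (157 + 185 + 193 + 188 + 188 + 157) / 6 = 1068.0 / 6 = 178.00

θ* = 178.00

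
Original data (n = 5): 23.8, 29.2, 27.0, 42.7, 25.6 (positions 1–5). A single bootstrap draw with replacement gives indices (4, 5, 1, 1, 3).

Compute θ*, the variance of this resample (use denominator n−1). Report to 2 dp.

Resample values: 42.7, 25.6, 23.8, 23.8, 27.0.
Mean = 28.5800; sum of squared deviations = 256.4480
s² = 256.4480 / 4 = 64.1120

θ* = 64.11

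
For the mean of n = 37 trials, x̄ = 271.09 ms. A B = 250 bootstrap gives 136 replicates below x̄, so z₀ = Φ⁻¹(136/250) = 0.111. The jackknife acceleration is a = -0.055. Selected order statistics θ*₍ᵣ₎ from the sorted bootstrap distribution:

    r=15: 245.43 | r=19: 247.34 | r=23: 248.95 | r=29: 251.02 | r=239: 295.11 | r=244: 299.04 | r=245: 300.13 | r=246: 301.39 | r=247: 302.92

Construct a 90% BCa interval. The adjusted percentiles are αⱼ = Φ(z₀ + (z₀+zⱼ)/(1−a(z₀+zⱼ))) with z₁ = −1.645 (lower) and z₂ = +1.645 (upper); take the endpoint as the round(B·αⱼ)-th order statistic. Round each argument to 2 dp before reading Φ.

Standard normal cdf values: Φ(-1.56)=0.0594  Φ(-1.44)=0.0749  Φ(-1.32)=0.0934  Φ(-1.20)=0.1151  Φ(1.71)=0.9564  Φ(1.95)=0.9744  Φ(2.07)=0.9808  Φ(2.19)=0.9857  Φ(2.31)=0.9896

Lower: z₀ + z₁ = 0.111 + (-1.645) = -1.534; 1 − a(z₀+z₁) = 1 − (-0.055)(-1.534) = 0.9156; argument = 0.111 + (-1.534)/0.9156 = -1.5643 → -1.56.
α₁ = Φ(-1.56) = 0.0594; rank = round(250 × 0.0594) = 15; θ*₍15₎ = 245.43.
Upper: z₀ + z₂ = 1.756; 1 − a(z₀+z₂) = 1.0966; argument = 1.7123 → 1.71; α₂ = 0.9564; rank = 239; θ*₍239₎ = 295.11.

(245.43, 295.11)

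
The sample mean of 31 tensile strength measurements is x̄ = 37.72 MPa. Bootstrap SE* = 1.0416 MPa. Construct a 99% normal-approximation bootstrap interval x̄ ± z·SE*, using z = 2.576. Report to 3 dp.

Margin = 2.576 × 1.0416 = 2.6832
Interval: 37.72 ± 2.6832

(35.037, 40.403)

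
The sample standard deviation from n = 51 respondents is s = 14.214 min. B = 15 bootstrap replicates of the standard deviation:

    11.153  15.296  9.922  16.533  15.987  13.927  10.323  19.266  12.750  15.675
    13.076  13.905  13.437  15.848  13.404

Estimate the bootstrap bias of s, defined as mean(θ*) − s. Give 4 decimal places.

mean(θ*) = (11.153 + 15.296 + 9.922 + 16.533 + 15.987 + 13.927 + 10.323 + 19.266 + 12.750 + 15.675 + 13.076 + 13.905 + 13.437 + 15.848 + 13.404) / 15 = 14.03347
bias = 14.03347 − 14.214

bias = −0.1805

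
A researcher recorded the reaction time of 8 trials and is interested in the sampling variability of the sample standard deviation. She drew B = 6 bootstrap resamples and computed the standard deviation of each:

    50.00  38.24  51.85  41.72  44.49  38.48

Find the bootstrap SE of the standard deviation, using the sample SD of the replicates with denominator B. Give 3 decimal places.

SE* = 5.270

Bootstrap SE is the standard deviation of the 6 replicate standard deviations.
Mean of replicates: (50.00 + 38.24 + 51.85 + 41.72 + 44.49 + 38.48) / 6 = 264.7800 / 6 = 44.1300
Sum of squared deviations: (+5.8700)² + (−5.8900)² + (+7.7200)² + (−2.4100)² + (+0.3600)² + (−5.6500)² = 166.6076
Variance = 166.6076 / 6 = 27.7679
SE* = √27.7679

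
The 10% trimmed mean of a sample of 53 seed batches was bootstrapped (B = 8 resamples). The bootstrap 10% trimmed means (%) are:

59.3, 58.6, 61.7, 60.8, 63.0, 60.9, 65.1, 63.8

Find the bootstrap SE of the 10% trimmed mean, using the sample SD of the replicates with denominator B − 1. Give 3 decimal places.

Bootstrap SE is the standard deviation of the 8 replicate 10% trimmed means.
Mean of replicates: (59.3 + 58.6 + 61.7 + 60.8 + 63.0 + 60.9 + 65.1 + 63.8) / 8 = 493.2000 / 8 = 61.6500
Sum of squared deviations: (−2.3500)² + (−3.0500)² + (+0.0500)² + (−0.8500)² + (+1.3500)² + (−0.7500)² + (+3.4500)² + (+2.1500)² = 34.4600
Variance = 34.4600 / 7 = 4.9229
SE* = √4.9229

SE* = 2.219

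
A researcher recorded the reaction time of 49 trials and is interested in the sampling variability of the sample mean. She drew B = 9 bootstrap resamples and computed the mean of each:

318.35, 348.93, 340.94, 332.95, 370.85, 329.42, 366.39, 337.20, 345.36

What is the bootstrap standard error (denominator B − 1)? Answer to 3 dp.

Bootstrap SE is the standard deviation of the 9 replicate means.
Mean of replicates: (318.35 + 348.93 + 340.94 + 332.95 + 370.85 + 329.42 + 366.39 + 337.20 + 345.36) / 9 = 3090.3900 / 9 = 343.3767
Sum of squared deviations: (−25.0267)² + (+5.5533)² + (−2.4367)² + (−10.4267)² + (+27.4733)² + (−13.9567)² + (+23.0133)² + (−6.1767)² + (+1.9833)² = 2293.0972
Variance = 2293.0972 / 8 = 286.6371
SE* = √286.6371

SE* = 16.930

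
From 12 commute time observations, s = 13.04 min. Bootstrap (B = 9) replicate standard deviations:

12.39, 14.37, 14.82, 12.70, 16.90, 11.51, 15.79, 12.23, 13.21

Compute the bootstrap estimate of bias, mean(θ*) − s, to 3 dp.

bias = +0.729

mean(θ*) = (12.39 + 14.37 + 14.82 + 12.70 + 16.90 + 11.51 + 15.79 + 12.23 + 13.21) / 9 = 13.7689
bias = 13.7689 − 13.04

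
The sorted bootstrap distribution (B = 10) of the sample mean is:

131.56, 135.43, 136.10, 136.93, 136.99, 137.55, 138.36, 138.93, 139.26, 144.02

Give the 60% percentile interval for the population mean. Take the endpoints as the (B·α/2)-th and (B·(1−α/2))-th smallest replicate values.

(135.43, 138.93)

α = 0.40; lower rank = 10 × 0.200 = 2; upper rank = 10 × 0.800 = 8.
The 2nd smallest replicate is 135.43; the 8th is 138.93.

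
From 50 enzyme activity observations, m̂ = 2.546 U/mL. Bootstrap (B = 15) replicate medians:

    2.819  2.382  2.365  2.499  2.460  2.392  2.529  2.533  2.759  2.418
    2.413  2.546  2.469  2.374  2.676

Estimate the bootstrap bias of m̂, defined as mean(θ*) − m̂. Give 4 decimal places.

bias = −0.0371

mean(θ*) = (2.819 + 2.382 + 2.365 + 2.499 + 2.460 + 2.392 + 2.529 + 2.533 + 2.759 + 2.418 + 2.413 + 2.546 + 2.469 + 2.374 + 2.676) / 15 = 2.50893
bias = 2.50893 − 2.546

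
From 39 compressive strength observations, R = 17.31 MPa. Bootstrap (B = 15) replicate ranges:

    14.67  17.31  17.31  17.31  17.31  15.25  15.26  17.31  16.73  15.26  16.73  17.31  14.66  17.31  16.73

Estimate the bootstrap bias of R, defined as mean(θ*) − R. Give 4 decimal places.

mean(θ*) = (14.67 + 17.31 + 17.31 + 17.31 + 17.31 + 15.25 + 15.26 + 17.31 + 16.73 + 15.26 + 16.73 + 17.31 + 14.66 + 17.31 + 16.73) / 15 = 16.43067
bias = 16.43067 − 17.31

bias = −0.8793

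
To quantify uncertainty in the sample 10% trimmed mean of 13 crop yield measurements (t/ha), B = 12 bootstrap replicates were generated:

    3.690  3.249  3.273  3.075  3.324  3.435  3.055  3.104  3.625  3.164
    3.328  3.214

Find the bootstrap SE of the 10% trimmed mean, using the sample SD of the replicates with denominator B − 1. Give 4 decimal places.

SE* = 0.2034

Bootstrap SE is the standard deviation of the 12 replicate 10% trimmed means.
Mean of replicates: (3.690 + 3.249 + 3.273 + 3.075 + 3.324 + 3.435 + 3.055 + 3.104 + 3.625 + 3.164 + 3.328 + 3.214) / 12 = 39.53600 / 12 = 3.29467
Sum of squared deviations: (+0.39533)² + (−0.04567)² + (−0.02167)² + (−0.21967)² + (+0.02933)² + (+0.14033)² + (−0.23967)² + (−0.19067)² + (+0.33033)² + (−0.13067)² + (+0.03333)² + (−0.08067)² = 0.45526
Variance = 0.45526 / 11 = 0.04139
SE* = √0.04139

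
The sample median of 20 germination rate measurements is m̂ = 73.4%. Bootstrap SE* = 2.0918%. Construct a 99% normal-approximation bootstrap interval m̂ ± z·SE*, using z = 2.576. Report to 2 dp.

Margin = 2.576 × 2.0918 = 5.388
Interval: 73.4 ± 5.388

(68.01, 78.79)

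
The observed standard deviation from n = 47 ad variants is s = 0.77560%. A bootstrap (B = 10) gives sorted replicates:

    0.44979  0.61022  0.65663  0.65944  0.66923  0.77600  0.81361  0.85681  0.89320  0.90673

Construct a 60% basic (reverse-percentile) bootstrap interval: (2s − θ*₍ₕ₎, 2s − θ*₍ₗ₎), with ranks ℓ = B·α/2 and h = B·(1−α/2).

Percentile endpoints at ranks 2 and 8: θ*₍2₎ = 0.61022, θ*₍8₎ = 0.85681.
Basic interval reflects these around s:
  lower = 2 × 0.77560 − 0.85681 = 0.69439
  upper = 2 × 0.77560 − 0.61022 = 0.94098

(0.69439, 0.94098)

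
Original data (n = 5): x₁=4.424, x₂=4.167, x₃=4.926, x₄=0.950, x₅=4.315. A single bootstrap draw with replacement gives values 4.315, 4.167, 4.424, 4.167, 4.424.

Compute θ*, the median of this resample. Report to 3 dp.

Sorted: 4.167, 4.167, 4.315, 4.424, 4.424
Median = middle value = 4.315

θ* = 4.315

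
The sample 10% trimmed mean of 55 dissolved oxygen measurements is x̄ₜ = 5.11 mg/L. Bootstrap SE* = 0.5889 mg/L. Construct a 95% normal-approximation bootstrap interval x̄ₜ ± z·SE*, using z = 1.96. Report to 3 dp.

Margin = 1.96 × 0.5889 = 1.1542
Interval: 5.11 ± 1.1542

(3.956, 6.264)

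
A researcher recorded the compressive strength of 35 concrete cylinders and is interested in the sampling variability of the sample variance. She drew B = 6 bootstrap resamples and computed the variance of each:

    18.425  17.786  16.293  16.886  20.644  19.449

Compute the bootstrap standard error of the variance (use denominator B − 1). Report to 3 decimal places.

Bootstrap SE is the standard deviation of the 6 replicate variances.
Mean of replicates: (18.425 + 17.786 + 16.293 + 16.886 + 20.644 + 19.449) / 6 = 109.4830 / 6 = 18.2472
Sum of squared deviations: (+0.1778)² + (−0.4612)² + (−1.9542)² + (−1.3612)² + (+2.3968)² + (+1.2018)² = 13.1051
Variance = 13.1051 / 5 = 2.6210
SE* = √2.6210

SE* = 1.619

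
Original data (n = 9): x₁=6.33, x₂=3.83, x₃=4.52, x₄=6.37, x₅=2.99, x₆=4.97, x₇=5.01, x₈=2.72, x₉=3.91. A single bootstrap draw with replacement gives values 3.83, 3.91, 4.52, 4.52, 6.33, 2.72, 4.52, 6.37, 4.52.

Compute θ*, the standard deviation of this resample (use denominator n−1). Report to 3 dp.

Mean = 4.5822; sum of squared deviations = 10.7520
s² = 10.7520 / 8 = 1.3440
s = √1.3440 = 1.159

θ* = 1.159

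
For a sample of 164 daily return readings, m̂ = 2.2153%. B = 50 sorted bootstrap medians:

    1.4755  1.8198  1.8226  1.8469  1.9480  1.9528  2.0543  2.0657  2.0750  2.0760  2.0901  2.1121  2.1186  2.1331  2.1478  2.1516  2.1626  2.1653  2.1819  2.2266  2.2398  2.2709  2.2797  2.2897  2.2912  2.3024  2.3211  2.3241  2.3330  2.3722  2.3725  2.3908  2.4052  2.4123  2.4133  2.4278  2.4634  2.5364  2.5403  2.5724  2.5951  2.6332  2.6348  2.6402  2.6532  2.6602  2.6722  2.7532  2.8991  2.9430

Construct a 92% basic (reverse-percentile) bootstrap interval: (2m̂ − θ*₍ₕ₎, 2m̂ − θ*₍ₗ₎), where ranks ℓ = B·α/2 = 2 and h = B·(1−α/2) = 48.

Percentile endpoints at ranks 2 and 48: θ*₍2₎ = 1.8198, θ*₍48₎ = 2.7532.
Basic interval reflects these around m̂:
  lower = 2 × 2.2153 − 2.7532 = 1.6774
  upper = 2 × 2.2153 − 1.8198 = 2.6108

(1.6774, 2.6108)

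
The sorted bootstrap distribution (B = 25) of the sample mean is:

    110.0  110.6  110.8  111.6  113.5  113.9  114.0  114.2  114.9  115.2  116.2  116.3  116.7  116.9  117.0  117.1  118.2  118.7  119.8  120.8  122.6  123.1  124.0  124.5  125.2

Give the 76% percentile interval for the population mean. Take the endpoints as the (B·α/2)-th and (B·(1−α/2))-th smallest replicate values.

α = 0.24; lower rank = 25 × 0.120 = 3; upper rank = 25 × 0.880 = 22.
The 3rd smallest replicate is 110.8; the 22nd is 123.1.

(110.8, 123.1)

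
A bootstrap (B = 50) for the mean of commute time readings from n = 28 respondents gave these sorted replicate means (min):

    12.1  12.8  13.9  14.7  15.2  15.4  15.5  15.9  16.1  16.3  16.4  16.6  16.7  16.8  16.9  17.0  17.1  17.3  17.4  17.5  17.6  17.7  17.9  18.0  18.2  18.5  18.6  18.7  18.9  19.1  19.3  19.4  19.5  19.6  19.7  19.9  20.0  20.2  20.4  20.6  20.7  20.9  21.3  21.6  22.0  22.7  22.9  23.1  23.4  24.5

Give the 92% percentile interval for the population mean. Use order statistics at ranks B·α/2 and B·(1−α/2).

(12.8, 23.1)

α = 0.08; lower rank = 50 × 0.040 = 2; upper rank = 50 × 0.960 = 48.
The 2nd smallest replicate is 12.8; the 48th is 23.1.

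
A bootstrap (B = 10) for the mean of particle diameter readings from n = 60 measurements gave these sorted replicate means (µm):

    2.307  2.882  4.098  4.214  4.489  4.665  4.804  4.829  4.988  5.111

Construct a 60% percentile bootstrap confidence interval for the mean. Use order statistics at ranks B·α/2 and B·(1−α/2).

(2.882, 4.829)

α = 0.40; lower rank = 10 × 0.200 = 2; upper rank = 10 × 0.800 = 8.
The 2nd smallest replicate is 2.882; the 8th is 4.829.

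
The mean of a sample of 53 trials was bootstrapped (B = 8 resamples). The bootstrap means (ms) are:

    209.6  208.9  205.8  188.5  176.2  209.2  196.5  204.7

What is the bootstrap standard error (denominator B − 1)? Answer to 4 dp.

Bootstrap SE is the standard deviation of the 8 replicate means.
Mean of replicates: (209.6 + 208.9 + 205.8 + 188.5 + 176.2 + 209.2 + 196.5 + 204.7) / 8 = 1599.40000 / 8 = 199.92500
Sum of squared deviations: (+9.67500)² + (+8.97500)² + (+5.87500)² + (−11.42500)² + (−23.72500)² + (+9.27500)² + (−3.42500)² + (+4.77500)² = 1022.63500
Variance = 1022.63500 / 7 = 146.09071
SE* = √146.09071

SE* = 12.0868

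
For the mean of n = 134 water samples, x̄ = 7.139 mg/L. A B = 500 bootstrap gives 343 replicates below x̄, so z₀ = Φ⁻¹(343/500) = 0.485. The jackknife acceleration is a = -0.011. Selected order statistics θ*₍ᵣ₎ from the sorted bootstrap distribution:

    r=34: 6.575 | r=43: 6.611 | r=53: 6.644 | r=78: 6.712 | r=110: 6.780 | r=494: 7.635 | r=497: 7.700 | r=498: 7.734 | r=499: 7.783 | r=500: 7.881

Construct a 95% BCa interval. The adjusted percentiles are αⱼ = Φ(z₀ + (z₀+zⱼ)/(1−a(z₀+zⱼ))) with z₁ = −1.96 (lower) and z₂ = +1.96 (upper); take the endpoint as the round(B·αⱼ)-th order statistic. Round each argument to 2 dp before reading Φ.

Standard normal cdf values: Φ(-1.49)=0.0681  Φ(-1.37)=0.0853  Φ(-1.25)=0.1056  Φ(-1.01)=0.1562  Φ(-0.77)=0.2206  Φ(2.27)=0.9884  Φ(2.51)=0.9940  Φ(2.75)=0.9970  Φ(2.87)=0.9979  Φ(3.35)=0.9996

Lower: z₀ + z₁ = 0.485 + (-1.960) = -1.475; 1 − a(z₀+z₁) = 1 − (-0.011)(-1.475) = 0.9838; argument = 0.485 + (-1.475)/0.9838 = -1.0143 → -1.01.
α₁ = Φ(-1.01) = 0.1562; rank = round(500 × 0.1562) = 78; θ*₍78₎ = 6.712.
Upper: z₀ + z₂ = 2.445; 1 − a(z₀+z₂) = 1.0269; argument = 2.8660 → 2.87; α₂ = 0.9979; rank = 499; θ*₍499₎ = 7.783.

(6.712, 7.783)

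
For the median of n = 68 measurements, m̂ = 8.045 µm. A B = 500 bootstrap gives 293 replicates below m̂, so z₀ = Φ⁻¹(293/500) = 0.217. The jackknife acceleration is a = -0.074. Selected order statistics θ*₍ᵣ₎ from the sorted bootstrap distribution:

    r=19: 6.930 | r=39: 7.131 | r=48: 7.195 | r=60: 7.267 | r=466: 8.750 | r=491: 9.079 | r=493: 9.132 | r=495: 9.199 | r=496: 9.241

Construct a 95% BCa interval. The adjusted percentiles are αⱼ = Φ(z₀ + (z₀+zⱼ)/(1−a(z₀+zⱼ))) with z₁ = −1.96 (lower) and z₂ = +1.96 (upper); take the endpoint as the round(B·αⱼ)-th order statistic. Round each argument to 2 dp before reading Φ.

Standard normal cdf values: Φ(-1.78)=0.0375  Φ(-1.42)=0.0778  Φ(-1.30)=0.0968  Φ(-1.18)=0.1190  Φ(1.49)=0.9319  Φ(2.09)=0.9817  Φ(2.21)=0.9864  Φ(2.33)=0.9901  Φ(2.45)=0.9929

Lower: z₀ + z₁ = 0.217 + (-1.960) = -1.743; 1 − a(z₀+z₁) = 1 − (-0.074)(-1.743) = 0.8710; argument = 0.217 + (-1.743)/0.8710 = -1.7841 → -1.78.
α₁ = Φ(-1.78) = 0.0375; rank = round(500 × 0.0375) = 19; θ*₍19₎ = 6.930.
Upper: z₀ + z₂ = 2.177; 1 − a(z₀+z₂) = 1.1611; argument = 2.0919 → 2.09; α₂ = 0.9817; rank = 491; θ*₍491₎ = 9.079.

(6.930, 9.079)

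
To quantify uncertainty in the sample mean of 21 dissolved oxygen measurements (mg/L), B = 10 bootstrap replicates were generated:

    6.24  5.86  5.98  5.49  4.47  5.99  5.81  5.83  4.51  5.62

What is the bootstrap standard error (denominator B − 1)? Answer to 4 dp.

SE* = 0.6096

Bootstrap SE is the standard deviation of the 10 replicate means.
Mean of replicates: (6.24 + 5.86 + 5.98 + 5.49 + 4.47 + 5.99 + 5.81 + 5.83 + 4.51 + 5.62) / 10 = 55.80000 / 10 = 5.58000
Sum of squared deviations: (+0.66000)² + (+0.28000)² + (+0.40000)² + (−0.09000)² + (−1.11000)² + (+0.41000)² + (+0.23000)² + (+0.25000)² + (−1.07000)² + (+0.04000)² = 3.34420
Variance = 3.34420 / 9 = 0.37158
SE* = √0.37158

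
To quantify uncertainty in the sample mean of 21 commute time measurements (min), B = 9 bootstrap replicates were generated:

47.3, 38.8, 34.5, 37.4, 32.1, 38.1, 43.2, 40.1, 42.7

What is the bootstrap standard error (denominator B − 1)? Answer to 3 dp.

Bootstrap SE is the standard deviation of the 9 replicate means.
Mean of replicates: (47.3 + 38.8 + 34.5 + 37.4 + 32.1 + 38.1 + 43.2 + 40.1 + 42.7) / 9 = 354.2000 / 9 = 39.3556
Sum of squared deviations: (+7.9444)² + (−0.5556)² + (−4.8556)² + (−1.9556)² + (−7.2556)² + (−1.2556)² + (+3.8444)² + (+0.7444)² + (+3.3444)² = 171.5622
Variance = 171.5622 / 8 = 21.4453
SE* = √21.4453

SE* = 4.631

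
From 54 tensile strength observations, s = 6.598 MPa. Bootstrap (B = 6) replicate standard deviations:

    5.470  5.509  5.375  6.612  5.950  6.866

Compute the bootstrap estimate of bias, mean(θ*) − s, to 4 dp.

bias = −0.6343

mean(θ*) = (5.470 + 5.509 + 5.375 + 6.612 + 5.950 + 6.866) / 6 = 5.96367
bias = 5.96367 − 6.598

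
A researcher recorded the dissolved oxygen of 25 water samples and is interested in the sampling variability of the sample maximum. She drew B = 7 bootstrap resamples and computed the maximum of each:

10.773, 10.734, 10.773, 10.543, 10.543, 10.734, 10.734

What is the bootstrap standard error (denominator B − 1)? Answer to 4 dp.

SE* = 0.1023

Bootstrap SE is the standard deviation of the 7 replicate maximums.
Mean of replicates: (10.773 + 10.734 + 10.773 + 10.543 + 10.543 + 10.734 + 10.734) / 7 = 74.83400 / 7 = 10.69057
Sum of squared deviations: (+0.08243)² + (+0.04343)² + (+0.08243)² + (−0.14757)² + (−0.14757)² + (+0.04343)² + (+0.04343)² = 0.06280
Variance = 0.06280 / 6 = 0.01047
SE* = √0.01047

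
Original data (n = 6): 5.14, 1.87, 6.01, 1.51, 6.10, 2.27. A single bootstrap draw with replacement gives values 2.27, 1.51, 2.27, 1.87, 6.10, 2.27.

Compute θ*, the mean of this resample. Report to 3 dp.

Mean = (2.27 + 1.51 + 2.27 + 1.87 + 6.10 + 2.27) / 6 = 16.290 / 6 = 2.715

θ* = 2.715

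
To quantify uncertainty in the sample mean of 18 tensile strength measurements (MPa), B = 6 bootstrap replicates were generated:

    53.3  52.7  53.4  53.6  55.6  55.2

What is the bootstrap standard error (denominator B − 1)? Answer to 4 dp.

Bootstrap SE is the standard deviation of the 6 replicate means.
Mean of replicates: (53.3 + 52.7 + 53.4 + 53.6 + 55.6 + 55.2) / 6 = 323.80000 / 6 = 53.96667
Sum of squared deviations: (−0.66667)² + (−1.26667)² + (−0.56667)² + (−0.36667)² + (+1.63333)² + (+1.23333)² = 6.69333
Variance = 6.69333 / 5 = 1.33867
SE* = √1.33867

SE* = 1.1570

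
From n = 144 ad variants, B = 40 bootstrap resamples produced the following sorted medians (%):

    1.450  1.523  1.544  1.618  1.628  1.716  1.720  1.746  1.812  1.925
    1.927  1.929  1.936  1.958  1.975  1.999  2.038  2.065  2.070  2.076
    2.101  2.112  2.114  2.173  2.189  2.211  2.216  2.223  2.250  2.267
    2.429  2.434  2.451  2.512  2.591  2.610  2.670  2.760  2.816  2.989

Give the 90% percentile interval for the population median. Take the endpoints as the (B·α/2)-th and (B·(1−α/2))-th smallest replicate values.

(1.523, 2.760)

α = 0.10; lower rank = 40 × 0.050 = 2; upper rank = 40 × 0.950 = 38.
The 2nd smallest replicate is 1.523; the 38th is 2.760.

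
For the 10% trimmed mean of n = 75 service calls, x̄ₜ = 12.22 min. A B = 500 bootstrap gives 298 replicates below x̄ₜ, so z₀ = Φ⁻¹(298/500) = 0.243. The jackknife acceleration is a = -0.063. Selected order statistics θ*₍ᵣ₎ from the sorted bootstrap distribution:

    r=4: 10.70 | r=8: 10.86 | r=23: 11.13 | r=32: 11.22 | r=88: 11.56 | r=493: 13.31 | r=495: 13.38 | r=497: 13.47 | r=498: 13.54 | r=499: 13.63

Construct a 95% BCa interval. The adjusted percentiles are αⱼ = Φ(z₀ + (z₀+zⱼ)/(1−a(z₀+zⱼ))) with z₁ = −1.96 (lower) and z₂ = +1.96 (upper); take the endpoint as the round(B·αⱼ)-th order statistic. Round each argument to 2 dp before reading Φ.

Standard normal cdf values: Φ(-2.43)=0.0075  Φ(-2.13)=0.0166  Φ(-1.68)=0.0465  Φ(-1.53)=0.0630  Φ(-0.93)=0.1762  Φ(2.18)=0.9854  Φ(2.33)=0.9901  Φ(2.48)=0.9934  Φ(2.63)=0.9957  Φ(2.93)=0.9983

(11.13, 13.31)

Lower: z₀ + z₁ = 0.243 + (-1.960) = -1.717; 1 − a(z₀+z₁) = 1 − (-0.063)(-1.717) = 0.8918; argument = 0.243 + (-1.717)/0.8918 = -1.6823 → -1.68.
α₁ = Φ(-1.68) = 0.0465; rank = round(500 × 0.0465) = 23; θ*₍23₎ = 11.13.
Upper: z₀ + z₂ = 2.203; 1 − a(z₀+z₂) = 1.1388; argument = 2.1775 → 2.18; α₂ = 0.9854; rank = 493; θ*₍493₎ = 13.31.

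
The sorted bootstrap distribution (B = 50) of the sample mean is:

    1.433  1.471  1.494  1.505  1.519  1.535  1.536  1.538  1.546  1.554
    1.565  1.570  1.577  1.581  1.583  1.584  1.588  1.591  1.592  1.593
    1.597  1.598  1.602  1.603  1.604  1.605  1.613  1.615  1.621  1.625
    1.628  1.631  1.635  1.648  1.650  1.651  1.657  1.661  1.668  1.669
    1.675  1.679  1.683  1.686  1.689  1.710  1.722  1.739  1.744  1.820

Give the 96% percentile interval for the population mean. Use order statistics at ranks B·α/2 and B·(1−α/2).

α = 0.04; lower rank = 50 × 0.020 = 1; upper rank = 50 × 0.980 = 49.
The 1st smallest replicate is 1.433; the 49th is 1.744.

(1.433, 1.744)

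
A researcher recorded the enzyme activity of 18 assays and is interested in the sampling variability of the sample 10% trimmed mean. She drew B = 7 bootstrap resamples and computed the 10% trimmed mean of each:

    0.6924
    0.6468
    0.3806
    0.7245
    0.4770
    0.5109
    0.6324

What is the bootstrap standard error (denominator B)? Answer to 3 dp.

Bootstrap SE is the standard deviation of the 7 replicate 10% trimmed means.
Mean of replicates: (0.6924 + 0.6468 + 0.3806 + 0.7245 + 0.4770 + 0.5109 + 0.6324) / 7 = 4.06460 / 7 = 0.58066
Sum of squared deviations: (+0.11174)² + (+0.06614)² + (−0.20006)² + (+0.14384)² + (−0.10366)² + (−0.06976)² + (+0.05174)² = 0.09586
Variance = 0.09586 / 7 = 0.01369
SE* = √0.01369

SE* = 0.117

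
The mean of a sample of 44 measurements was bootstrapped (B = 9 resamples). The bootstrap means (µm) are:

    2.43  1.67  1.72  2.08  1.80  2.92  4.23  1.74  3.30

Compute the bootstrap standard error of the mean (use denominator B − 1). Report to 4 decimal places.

SE* = 0.8884

Bootstrap SE is the standard deviation of the 9 replicate means.
Mean of replicates: (2.43 + 1.67 + 1.72 + 2.08 + 1.80 + 2.92 + 4.23 + 1.74 + 3.30) / 9 = 21.89000 / 9 = 2.43222
Sum of squared deviations: (−0.00222)² + (−0.76222)² + (−0.71222)² + (−0.35222)² + (−0.63222)² + (+0.48778)² + (+1.79778)² + (−0.69222)² + (+0.86778)² = 6.31416
Variance = 6.31416 / 8 = 0.78927
SE* = √0.78927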